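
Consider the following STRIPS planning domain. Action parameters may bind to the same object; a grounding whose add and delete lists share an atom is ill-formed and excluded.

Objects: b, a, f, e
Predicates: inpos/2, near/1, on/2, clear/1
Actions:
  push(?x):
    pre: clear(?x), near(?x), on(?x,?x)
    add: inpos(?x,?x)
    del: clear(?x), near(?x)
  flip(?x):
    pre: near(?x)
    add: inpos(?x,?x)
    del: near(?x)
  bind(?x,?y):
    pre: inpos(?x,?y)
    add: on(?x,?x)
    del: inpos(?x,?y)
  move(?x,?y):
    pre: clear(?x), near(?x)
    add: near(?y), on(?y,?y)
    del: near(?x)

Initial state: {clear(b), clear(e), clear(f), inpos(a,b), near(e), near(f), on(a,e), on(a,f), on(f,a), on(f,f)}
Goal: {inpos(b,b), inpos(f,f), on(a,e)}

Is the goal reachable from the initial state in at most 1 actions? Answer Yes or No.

No

1. push(f)  →  {clear(b), clear(e), inpos(a,b), inpos(f,f), near(e), on(a,e), on(a,f), on(f,a), on(f,f)}
2. move(e,b)  →  {clear(b), clear(e), inpos(a,b), inpos(f,f), near(b), on(a,e), on(a,f), on(b,b), on(f,a), on(f,f)}
3. push(b)  →  {clear(e), inpos(a,b), inpos(b,b), inpos(f,f), on(a,e), on(a,f), on(b,b), on(f,a), on(f,f)}
optimal plan length = 3; 3 > 1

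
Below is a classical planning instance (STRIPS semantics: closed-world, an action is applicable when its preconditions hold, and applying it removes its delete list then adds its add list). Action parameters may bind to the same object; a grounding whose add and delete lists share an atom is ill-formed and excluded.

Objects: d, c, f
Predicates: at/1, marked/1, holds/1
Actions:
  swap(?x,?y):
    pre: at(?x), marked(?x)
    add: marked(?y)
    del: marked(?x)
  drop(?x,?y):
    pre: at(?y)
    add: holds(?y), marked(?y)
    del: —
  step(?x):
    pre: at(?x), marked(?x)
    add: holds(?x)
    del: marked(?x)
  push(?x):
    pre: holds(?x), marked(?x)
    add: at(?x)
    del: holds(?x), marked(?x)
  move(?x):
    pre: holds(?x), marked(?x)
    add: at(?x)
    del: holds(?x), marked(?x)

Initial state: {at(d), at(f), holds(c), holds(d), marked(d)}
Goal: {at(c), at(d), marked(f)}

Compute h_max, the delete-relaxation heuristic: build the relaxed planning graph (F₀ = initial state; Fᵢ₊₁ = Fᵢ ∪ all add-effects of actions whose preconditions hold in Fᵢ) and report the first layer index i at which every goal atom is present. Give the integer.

2

F0 = init (5 atoms)
F1 = F0 ∪ {holds(f), marked(c), marked(f)}  (8 atoms)
F2 = F1 ∪ {at(c)}  (9 atoms)
goal ⊆ F2  ⇒  h_max = 2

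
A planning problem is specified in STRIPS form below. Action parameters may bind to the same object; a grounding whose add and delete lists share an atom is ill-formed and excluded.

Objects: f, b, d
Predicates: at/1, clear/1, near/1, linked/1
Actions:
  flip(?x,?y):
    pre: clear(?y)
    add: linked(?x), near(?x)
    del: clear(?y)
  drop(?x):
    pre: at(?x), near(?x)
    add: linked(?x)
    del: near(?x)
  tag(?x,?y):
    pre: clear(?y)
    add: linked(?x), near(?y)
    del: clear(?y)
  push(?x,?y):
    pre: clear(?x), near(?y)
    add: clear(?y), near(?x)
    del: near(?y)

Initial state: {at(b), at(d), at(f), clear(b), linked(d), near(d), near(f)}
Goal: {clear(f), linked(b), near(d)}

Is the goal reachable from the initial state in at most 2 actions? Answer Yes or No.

1. push(b,f)  →  {at(b), at(d), at(f), clear(b), clear(f), linked(d), near(b), near(d)}
2. flip(b,b)  →  {at(b), at(d), at(f), clear(f), linked(b), linked(d), near(b), near(d)}
optimal plan length = 2; 2 ≤ 2

Yes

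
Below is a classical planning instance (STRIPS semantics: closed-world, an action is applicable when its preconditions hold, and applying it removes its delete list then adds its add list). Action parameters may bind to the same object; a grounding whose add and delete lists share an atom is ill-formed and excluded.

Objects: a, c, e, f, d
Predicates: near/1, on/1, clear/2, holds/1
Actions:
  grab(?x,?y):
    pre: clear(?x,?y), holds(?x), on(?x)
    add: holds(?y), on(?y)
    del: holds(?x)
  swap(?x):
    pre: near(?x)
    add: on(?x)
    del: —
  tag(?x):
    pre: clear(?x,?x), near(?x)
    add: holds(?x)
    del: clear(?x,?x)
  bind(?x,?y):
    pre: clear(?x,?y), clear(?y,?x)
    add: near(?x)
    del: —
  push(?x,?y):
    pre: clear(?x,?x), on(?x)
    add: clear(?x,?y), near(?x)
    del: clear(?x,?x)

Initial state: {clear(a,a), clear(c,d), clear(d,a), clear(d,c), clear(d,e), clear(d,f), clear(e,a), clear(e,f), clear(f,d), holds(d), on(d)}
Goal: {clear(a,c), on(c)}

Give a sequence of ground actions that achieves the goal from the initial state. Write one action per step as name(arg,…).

grab(d,a); push(a,c); grab(a,c)

1. grab(d,a)  →  {clear(a,a), clear(c,d), clear(d,a), clear(d,c), clear(d,e), clear(d,f), clear(e,a), clear(e,f), clear(f,d), holds(a), on(a), on(d)}
2. push(a,c)  →  {clear(a,c), clear(c,d), clear(d,a), clear(d,c), clear(d,e), clear(d,f), clear(e,a), clear(e,f), clear(f,d), holds(a), near(a), on(a), on(d)}
3. grab(a,c)  →  {clear(a,c), clear(c,d), clear(d,a), clear(d,c), clear(d,e), clear(d,f), clear(e,a), clear(e,f), clear(f,d), holds(c), near(a), on(a), on(c), on(d)}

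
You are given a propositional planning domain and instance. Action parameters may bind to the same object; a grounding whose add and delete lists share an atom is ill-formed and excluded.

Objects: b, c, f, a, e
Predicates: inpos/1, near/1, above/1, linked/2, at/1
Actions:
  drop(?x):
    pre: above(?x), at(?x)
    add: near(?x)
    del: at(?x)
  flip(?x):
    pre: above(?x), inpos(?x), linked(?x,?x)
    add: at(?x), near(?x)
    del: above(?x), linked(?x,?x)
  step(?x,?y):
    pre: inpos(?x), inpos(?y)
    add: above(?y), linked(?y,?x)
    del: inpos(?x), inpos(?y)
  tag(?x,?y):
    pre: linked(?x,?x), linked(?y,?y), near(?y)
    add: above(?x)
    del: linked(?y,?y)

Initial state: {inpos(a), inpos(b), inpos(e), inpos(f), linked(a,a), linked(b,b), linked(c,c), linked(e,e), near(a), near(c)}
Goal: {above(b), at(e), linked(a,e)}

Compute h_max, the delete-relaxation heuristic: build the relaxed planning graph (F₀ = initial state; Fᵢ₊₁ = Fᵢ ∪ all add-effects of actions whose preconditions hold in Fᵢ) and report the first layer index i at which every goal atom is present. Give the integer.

F0 = init (10 atoms)
F1 = F0 ∪ {above(a), above(b), above(c), above(e), above(f), linked(a,b), linked(a,e), linked(a,f), linked(b,a), linked(b,e), linked(b,f), linked(e,a), linked(e,b), linked(e,f), linked(f,a), linked(f,b), linked(f,e), linked(f,f)}  (28 atoms)
F2 = F1 ∪ {at(a), at(b), at(e), at(f), near(b), near(e), near(f)}  (35 atoms)
goal ⊆ F2  ⇒  h_max = 2

2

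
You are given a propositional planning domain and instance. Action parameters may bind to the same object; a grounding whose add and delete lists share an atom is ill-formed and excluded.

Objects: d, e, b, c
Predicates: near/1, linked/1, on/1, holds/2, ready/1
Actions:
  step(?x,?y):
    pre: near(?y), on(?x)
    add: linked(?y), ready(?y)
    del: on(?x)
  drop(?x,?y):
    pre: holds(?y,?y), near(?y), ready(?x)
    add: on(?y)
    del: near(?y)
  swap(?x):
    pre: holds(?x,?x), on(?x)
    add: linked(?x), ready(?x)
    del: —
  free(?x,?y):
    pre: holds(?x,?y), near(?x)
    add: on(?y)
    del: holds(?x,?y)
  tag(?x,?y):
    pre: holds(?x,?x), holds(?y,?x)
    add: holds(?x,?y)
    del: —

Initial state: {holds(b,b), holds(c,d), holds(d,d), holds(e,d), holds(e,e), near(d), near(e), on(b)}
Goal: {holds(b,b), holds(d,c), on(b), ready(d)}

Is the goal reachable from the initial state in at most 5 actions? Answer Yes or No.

1. free(e,d)  →  {holds(b,b), holds(c,d), holds(d,d), holds(e,e), near(d), near(e), on(b), on(d)}
2. step(d,d)  →  {holds(b,b), holds(c,d), holds(d,d), holds(e,e), linked(d), near(d), near(e), on(b), ready(d)}
3. tag(d,c)  →  {holds(b,b), holds(c,d), holds(d,c), holds(d,d), holds(e,e), linked(d), near(d), near(e), on(b), ready(d)}
optimal plan length = 3; 3 ≤ 5

Yes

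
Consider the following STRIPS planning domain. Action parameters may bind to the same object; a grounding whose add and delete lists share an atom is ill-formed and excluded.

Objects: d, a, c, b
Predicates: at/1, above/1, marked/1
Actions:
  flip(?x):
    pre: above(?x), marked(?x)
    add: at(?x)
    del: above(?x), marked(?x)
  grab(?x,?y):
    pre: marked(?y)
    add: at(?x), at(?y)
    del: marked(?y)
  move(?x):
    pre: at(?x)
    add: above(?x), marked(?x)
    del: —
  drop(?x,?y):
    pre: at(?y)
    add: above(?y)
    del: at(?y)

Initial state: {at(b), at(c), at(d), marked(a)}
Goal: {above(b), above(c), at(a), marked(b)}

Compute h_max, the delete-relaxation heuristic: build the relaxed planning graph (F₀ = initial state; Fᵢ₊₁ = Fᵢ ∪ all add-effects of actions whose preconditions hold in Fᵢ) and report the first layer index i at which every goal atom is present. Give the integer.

1

F0 = init (4 atoms)
F1 = F0 ∪ {above(b), above(c), above(d), at(a), marked(b), marked(c), marked(d)}  (11 atoms)
goal ⊆ F1  ⇒  h_max = 1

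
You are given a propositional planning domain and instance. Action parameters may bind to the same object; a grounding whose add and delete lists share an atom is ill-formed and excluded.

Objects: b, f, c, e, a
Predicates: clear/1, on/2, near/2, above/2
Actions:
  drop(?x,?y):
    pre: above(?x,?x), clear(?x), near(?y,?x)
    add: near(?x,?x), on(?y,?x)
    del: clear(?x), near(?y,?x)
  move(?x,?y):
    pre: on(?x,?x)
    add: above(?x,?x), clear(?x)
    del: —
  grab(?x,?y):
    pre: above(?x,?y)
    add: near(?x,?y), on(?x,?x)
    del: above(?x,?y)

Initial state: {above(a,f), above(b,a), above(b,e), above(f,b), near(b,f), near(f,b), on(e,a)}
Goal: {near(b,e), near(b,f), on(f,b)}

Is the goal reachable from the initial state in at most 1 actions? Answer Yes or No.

1. grab(b,e)  →  {above(a,f), above(b,a), above(f,b), near(b,e), near(b,f), near(f,b), on(b,b), on(e,a)}
2. move(b,b)  →  {above(a,f), above(b,a), above(b,b), above(f,b), clear(b), near(b,e), near(b,f), near(f,b), on(b,b), on(e,a)}
3. drop(b,f)  →  {above(a,f), above(b,a), above(b,b), above(f,b), near(b,b), near(b,e), near(b,f), on(b,b), on(e,a), on(f,b)}
optimal plan length = 3; 3 > 1

No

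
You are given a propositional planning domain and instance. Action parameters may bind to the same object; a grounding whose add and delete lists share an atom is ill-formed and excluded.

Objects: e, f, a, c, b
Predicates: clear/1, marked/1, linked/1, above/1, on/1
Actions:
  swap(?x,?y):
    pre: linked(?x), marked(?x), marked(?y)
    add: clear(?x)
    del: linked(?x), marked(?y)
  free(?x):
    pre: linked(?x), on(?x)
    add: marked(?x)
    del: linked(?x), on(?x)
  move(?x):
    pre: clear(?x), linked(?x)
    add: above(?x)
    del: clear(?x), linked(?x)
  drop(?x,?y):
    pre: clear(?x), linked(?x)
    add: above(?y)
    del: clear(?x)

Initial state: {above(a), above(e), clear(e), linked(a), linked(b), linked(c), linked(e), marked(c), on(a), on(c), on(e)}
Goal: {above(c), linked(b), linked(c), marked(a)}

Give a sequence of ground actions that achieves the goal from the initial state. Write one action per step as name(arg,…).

free(a); drop(e,c)

1. free(a)  →  {above(a), above(e), clear(e), linked(b), linked(c), linked(e), marked(a), marked(c), on(c), on(e)}
2. drop(e,c)  →  {above(a), above(c), above(e), linked(b), linked(c), linked(e), marked(a), marked(c), on(c), on(e)}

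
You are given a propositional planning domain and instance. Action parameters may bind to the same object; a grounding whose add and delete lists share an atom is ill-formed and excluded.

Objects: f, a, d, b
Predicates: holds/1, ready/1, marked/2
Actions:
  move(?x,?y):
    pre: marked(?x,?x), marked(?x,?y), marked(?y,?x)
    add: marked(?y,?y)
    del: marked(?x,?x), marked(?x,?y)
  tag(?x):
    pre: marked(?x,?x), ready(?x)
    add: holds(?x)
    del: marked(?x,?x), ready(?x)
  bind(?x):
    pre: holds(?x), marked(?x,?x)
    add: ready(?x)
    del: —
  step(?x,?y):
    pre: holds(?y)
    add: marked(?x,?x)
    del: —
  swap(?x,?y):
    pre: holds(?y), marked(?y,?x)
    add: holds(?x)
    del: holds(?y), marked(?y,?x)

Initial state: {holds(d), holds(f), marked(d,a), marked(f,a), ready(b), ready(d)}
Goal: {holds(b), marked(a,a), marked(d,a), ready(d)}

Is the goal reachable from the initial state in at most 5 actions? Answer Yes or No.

1. step(a,f)  →  {holds(d), holds(f), marked(a,a), marked(d,a), marked(f,a), ready(b), ready(d)}
2. step(b,f)  →  {holds(d), holds(f), marked(a,a), marked(b,b), marked(d,a), marked(f,a), ready(b), ready(d)}
3. tag(b)  →  {holds(b), holds(d), holds(f), marked(a,a), marked(d,a), marked(f,a), ready(d)}
optimal plan length = 3; 3 ≤ 5

Yes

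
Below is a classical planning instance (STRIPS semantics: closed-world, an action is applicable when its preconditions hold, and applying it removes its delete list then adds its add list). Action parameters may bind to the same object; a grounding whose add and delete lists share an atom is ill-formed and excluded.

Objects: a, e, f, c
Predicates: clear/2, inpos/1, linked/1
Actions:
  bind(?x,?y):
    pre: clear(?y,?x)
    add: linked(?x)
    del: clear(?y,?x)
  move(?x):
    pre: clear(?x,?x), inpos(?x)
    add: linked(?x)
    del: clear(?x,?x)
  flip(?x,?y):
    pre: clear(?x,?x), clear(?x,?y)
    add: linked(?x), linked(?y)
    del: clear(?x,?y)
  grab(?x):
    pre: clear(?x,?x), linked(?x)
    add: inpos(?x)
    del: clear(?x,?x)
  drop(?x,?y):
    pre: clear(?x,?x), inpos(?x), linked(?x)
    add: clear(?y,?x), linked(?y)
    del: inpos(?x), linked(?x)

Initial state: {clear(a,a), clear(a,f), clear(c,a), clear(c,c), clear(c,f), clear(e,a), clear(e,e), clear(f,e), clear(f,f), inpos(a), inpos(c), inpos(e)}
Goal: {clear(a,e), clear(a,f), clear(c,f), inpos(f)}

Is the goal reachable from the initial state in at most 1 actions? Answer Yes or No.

1. flip(f,e)  →  {clear(a,a), clear(a,f), clear(c,a), clear(c,c), clear(c,f), clear(e,a), clear(e,e), clear(f,f), inpos(a), inpos(c), inpos(e), linked(e), linked(f)}
2. grab(f)  →  {clear(a,a), clear(a,f), clear(c,a), clear(c,c), clear(c,f), clear(e,a), clear(e,e), inpos(a), inpos(c), inpos(e), inpos(f), linked(e), linked(f)}
3. drop(e,a)  →  {clear(a,a), clear(a,e), clear(a,f), clear(c,a), clear(c,c), clear(c,f), clear(e,a), clear(e,e), inpos(a), inpos(c), inpos(f), linked(a), linked(f)}
optimal plan length = 3; 3 > 1

No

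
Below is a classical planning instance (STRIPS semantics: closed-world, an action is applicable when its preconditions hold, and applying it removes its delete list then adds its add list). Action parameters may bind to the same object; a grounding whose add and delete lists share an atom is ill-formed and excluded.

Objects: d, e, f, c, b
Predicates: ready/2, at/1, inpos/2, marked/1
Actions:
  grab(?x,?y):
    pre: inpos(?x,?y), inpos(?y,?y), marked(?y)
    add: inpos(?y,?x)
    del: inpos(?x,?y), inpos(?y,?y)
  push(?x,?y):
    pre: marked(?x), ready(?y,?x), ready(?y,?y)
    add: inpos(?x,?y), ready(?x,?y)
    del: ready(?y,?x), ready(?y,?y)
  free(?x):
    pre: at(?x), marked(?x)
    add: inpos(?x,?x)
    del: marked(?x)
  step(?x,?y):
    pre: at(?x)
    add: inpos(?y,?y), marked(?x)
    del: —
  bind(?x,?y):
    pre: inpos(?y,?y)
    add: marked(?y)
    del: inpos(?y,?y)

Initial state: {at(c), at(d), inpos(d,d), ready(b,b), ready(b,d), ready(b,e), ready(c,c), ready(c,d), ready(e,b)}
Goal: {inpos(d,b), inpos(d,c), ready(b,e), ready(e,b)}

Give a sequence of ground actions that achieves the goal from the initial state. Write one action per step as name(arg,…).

1. step(d,d)  →  {at(c), at(d), inpos(d,d), marked(d), ready(b,b), ready(b,d), ready(b,e), ready(c,c), ready(c,d), ready(e,b)}
2. push(d,c)  →  {at(c), at(d), inpos(d,c), inpos(d,d), marked(d), ready(b,b), ready(b,d), ready(b,e), ready(d,c), ready(e,b)}
3. push(d,b)  →  {at(c), at(d), inpos(d,b), inpos(d,c), inpos(d,d), marked(d), ready(b,e), ready(d,b), ready(d,c), ready(e,b)}

step(d,d); push(d,c); push(d,b)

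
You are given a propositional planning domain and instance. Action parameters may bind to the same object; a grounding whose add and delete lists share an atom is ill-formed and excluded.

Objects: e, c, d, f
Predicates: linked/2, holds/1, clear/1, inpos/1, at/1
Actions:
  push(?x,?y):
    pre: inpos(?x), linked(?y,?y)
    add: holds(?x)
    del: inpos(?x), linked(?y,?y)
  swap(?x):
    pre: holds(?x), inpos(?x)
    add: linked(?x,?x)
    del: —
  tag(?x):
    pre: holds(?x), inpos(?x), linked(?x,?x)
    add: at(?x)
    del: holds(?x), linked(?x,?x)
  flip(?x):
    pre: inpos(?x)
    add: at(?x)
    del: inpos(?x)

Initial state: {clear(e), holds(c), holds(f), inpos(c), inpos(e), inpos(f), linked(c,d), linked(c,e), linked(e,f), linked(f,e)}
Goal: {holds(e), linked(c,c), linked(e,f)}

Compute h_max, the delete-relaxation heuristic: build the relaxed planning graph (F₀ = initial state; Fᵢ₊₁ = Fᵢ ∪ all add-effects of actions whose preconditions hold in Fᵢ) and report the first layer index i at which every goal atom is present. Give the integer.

F0 = init (10 atoms)
F1 = F0 ∪ {at(c), at(e), at(f), linked(c,c), linked(f,f)}  (15 atoms)
F2 = F1 ∪ {holds(e)}  (16 atoms)
goal ⊆ F2  ⇒  h_max = 2

2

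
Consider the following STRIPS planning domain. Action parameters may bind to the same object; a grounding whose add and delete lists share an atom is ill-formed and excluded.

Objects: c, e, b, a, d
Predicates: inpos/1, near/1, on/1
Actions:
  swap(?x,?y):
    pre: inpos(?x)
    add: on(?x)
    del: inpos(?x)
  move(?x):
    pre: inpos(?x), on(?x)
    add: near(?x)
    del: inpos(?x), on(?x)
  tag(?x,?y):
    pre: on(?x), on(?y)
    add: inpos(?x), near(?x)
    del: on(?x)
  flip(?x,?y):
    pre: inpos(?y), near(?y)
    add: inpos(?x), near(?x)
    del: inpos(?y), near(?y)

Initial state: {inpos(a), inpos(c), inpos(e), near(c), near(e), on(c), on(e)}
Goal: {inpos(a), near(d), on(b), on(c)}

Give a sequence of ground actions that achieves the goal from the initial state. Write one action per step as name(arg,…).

flip(b,c); swap(b,c); flip(d,e)

1. flip(b,c)  →  {inpos(a), inpos(b), inpos(e), near(b), near(e), on(c), on(e)}
2. swap(b,c)  →  {inpos(a), inpos(e), near(b), near(e), on(b), on(c), on(e)}
3. flip(d,e)  →  {inpos(a), inpos(d), near(b), near(d), on(b), on(c), on(e)}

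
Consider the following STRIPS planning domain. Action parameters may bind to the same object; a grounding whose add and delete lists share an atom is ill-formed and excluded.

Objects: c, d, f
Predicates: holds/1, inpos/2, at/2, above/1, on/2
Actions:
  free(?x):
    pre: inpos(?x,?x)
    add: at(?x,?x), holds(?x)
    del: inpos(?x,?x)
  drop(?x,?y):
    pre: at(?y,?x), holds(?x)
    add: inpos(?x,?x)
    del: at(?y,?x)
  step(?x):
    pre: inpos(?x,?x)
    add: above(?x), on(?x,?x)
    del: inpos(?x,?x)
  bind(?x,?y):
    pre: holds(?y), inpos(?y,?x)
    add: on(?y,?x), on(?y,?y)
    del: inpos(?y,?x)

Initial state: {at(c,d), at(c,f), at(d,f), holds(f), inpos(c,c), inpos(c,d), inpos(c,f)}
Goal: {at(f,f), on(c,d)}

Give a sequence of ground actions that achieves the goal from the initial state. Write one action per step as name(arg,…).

free(c); drop(f,c); free(f); bind(d,c)

1. free(c)  →  {at(c,c), at(c,d), at(c,f), at(d,f), holds(c), holds(f), inpos(c,d), inpos(c,f)}
2. drop(f,c)  →  {at(c,c), at(c,d), at(d,f), holds(c), holds(f), inpos(c,d), inpos(c,f), inpos(f,f)}
3. free(f)  →  {at(c,c), at(c,d), at(d,f), at(f,f), holds(c), holds(f), inpos(c,d), inpos(c,f)}
4. bind(d,c)  →  {at(c,c), at(c,d), at(d,f), at(f,f), holds(c), holds(f), inpos(c,f), on(c,c), on(c,d)}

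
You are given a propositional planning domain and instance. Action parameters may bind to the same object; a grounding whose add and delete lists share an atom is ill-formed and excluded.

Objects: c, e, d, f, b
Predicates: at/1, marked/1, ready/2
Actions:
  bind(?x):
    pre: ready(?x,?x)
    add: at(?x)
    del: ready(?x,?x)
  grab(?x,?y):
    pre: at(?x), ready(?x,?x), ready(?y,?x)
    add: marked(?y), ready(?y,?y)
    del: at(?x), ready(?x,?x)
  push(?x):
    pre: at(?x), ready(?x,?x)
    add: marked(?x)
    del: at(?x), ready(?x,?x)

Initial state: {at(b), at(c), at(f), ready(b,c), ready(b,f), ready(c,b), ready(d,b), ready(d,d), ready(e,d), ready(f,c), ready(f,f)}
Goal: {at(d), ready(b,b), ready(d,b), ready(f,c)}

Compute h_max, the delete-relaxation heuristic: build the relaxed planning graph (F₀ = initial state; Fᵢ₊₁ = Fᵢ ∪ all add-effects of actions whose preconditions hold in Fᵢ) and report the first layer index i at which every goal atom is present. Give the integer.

1

F0 = init (11 atoms)
F1 = F0 ∪ {at(d), marked(b), marked(f), ready(b,b)}  (15 atoms)
goal ⊆ F1  ⇒  h_max = 1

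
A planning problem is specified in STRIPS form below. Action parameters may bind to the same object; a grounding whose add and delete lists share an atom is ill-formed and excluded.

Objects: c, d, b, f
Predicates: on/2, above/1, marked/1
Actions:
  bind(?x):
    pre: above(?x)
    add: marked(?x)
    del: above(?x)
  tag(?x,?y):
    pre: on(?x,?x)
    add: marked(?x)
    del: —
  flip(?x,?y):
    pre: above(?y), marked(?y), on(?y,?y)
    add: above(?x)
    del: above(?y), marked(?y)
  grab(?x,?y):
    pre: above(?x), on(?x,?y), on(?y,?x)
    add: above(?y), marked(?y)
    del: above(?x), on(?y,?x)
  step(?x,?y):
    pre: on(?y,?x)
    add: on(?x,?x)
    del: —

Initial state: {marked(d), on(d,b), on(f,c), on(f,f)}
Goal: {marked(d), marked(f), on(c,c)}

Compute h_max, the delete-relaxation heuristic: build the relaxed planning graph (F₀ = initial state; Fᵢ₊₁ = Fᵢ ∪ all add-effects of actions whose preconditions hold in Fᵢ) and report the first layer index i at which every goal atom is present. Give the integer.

F0 = init (4 atoms)
F1 = F0 ∪ {marked(f), on(b,b), on(c,c)}  (7 atoms)
goal ⊆ F1  ⇒  h_max = 1

1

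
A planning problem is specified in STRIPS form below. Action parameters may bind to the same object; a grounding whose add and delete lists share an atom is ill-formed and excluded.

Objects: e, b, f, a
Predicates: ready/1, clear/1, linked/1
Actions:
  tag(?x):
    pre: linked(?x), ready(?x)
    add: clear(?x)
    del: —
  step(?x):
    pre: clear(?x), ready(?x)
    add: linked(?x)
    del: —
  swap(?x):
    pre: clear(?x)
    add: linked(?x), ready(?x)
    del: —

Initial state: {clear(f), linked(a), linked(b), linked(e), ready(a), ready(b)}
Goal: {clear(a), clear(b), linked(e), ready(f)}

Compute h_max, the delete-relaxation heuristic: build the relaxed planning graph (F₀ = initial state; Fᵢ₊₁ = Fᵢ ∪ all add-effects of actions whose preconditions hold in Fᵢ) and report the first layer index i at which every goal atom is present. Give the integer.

F0 = init (6 atoms)
F1 = F0 ∪ {clear(a), clear(b), linked(f), ready(f)}  (10 atoms)
goal ⊆ F1  ⇒  h_max = 1

1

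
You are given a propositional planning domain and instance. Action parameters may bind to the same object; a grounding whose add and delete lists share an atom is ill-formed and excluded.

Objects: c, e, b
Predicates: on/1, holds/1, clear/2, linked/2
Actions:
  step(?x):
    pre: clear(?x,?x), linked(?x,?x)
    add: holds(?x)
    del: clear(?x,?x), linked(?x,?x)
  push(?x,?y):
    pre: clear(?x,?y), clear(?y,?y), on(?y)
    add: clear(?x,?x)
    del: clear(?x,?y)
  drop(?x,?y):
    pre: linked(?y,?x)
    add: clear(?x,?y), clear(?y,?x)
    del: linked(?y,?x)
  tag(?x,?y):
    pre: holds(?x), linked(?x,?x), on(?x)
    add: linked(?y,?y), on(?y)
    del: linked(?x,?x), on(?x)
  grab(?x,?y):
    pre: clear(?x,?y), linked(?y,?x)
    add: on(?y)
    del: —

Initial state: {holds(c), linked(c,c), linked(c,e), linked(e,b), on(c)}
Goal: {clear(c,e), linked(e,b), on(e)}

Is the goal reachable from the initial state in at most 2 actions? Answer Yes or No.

Yes

1. drop(e,c)  →  {clear(c,e), clear(e,c), holds(c), linked(c,c), linked(e,b), on(c)}
2. tag(c,e)  →  {clear(c,e), clear(e,c), holds(c), linked(e,b), linked(e,e), on(e)}
optimal plan length = 2; 2 ≤ 2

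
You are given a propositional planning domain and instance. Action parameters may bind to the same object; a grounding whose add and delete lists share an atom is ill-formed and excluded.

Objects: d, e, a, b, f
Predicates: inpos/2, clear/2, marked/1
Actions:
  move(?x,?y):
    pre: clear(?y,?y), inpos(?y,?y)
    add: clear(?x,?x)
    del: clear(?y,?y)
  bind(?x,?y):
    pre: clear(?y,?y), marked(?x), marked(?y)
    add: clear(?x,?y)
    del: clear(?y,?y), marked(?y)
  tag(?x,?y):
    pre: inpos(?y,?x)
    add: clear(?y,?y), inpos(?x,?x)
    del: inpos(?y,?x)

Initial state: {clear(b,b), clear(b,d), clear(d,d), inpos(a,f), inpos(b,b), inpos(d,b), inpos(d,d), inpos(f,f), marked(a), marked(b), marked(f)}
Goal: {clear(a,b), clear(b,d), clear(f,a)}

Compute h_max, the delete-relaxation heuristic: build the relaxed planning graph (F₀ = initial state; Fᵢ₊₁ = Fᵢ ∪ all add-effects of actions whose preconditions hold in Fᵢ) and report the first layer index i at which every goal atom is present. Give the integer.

2

F0 = init (11 atoms)
F1 = F0 ∪ {clear(a,a), clear(a,b), clear(e,e), clear(f,b), clear(f,f)}  (16 atoms)
F2 = F1 ∪ {clear(a,f), clear(b,a), clear(b,f), clear(f,a)}  (20 atoms)
goal ⊆ F2  ⇒  h_max = 2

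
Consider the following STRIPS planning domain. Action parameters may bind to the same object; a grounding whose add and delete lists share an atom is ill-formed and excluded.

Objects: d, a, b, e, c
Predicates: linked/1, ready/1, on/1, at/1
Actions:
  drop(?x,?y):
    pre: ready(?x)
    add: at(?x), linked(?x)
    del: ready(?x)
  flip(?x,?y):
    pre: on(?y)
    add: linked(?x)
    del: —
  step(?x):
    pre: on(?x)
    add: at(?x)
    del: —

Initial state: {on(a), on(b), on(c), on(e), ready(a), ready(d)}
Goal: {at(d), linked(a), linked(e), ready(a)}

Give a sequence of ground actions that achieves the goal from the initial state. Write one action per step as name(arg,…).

1. drop(d,d)  →  {at(d), linked(d), on(a), on(b), on(c), on(e), ready(a)}
2. flip(a,a)  →  {at(d), linked(a), linked(d), on(a), on(b), on(c), on(e), ready(a)}
3. flip(e,a)  →  {at(d), linked(a), linked(d), linked(e), on(a), on(b), on(c), on(e), ready(a)}

drop(d,d); flip(a,a); flip(e,a)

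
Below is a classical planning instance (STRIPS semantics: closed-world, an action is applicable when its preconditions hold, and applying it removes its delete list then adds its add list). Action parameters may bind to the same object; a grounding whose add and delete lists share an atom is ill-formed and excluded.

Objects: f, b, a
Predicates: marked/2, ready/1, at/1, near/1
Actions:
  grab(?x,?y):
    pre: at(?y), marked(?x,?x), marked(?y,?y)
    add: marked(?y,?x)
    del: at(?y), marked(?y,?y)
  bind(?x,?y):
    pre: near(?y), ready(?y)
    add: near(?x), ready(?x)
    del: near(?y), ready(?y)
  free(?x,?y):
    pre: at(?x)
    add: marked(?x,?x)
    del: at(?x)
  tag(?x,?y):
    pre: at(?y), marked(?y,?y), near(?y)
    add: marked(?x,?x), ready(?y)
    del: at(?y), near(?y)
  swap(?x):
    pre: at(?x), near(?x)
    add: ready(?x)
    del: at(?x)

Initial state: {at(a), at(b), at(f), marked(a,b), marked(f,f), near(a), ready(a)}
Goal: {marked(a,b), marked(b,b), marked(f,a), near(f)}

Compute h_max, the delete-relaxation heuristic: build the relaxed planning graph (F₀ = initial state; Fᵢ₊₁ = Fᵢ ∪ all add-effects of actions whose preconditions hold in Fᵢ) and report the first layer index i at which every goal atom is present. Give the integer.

2

F0 = init (7 atoms)
F1 = F0 ∪ {marked(a,a), marked(b,b), near(b), near(f), ready(b), ready(f)}  (13 atoms)
F2 = F1 ∪ {marked(a,f), marked(b,a), marked(b,f), marked(f,a), marked(f,b)}  (18 atoms)
goal ⊆ F2  ⇒  h_max = 2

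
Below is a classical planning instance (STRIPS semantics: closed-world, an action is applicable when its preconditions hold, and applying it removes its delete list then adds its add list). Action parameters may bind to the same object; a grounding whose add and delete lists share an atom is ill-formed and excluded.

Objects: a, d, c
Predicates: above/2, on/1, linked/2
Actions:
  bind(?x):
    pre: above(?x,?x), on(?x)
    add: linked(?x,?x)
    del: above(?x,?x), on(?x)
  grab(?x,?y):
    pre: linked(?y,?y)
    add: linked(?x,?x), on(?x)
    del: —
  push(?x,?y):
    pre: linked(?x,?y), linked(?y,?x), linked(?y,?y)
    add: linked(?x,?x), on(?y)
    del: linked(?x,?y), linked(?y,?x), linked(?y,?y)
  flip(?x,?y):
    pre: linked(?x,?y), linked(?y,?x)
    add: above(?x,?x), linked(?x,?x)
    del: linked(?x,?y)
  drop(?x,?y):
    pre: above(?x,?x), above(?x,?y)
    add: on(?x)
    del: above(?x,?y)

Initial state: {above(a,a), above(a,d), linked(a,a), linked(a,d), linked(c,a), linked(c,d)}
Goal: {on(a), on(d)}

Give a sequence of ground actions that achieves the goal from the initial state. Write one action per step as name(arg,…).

grab(a,a); grab(d,a)

1. grab(a,a)  →  {above(a,a), above(a,d), linked(a,a), linked(a,d), linked(c,a), linked(c,d), on(a)}
2. grab(d,a)  →  {above(a,a), above(a,d), linked(a,a), linked(a,d), linked(c,a), linked(c,d), linked(d,d), on(a), on(d)}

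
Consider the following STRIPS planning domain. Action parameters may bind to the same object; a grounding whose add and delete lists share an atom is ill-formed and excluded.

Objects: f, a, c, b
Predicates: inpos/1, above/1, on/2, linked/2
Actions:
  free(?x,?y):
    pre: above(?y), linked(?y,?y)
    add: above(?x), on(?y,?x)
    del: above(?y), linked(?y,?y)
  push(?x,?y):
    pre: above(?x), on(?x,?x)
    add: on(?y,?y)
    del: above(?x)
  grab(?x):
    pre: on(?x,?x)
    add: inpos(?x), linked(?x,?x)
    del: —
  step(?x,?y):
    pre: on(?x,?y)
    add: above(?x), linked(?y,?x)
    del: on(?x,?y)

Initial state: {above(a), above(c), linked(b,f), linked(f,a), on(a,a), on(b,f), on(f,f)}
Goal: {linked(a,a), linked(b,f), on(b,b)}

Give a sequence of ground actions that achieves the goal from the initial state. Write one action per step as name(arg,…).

1. push(a,b)  →  {above(c), linked(b,f), linked(f,a), on(a,a), on(b,b), on(b,f), on(f,f)}
2. grab(a)  →  {above(c), inpos(a), linked(a,a), linked(b,f), linked(f,a), on(a,a), on(b,b), on(b,f), on(f,f)}

push(a,b); grab(a)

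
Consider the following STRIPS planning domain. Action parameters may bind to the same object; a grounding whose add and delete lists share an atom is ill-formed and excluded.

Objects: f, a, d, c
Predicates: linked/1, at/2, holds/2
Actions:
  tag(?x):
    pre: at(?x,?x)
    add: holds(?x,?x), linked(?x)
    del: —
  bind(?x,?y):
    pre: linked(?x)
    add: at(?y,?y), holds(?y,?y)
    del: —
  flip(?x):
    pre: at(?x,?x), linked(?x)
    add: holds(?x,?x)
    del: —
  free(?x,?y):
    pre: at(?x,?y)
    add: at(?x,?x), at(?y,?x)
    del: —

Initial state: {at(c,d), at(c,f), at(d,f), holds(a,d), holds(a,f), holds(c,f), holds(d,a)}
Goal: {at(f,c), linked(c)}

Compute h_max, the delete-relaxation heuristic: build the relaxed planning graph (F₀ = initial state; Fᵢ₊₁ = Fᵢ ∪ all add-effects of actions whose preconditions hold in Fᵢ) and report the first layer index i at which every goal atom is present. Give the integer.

2

F0 = init (7 atoms)
F1 = F0 ∪ {at(c,c), at(d,c), at(d,d), at(f,c), at(f,d)}  (12 atoms)
F2 = F1 ∪ {at(f,f), holds(c,c), holds(d,d), linked(c), linked(d)}  (17 atoms)
goal ⊆ F2  ⇒  h_max = 2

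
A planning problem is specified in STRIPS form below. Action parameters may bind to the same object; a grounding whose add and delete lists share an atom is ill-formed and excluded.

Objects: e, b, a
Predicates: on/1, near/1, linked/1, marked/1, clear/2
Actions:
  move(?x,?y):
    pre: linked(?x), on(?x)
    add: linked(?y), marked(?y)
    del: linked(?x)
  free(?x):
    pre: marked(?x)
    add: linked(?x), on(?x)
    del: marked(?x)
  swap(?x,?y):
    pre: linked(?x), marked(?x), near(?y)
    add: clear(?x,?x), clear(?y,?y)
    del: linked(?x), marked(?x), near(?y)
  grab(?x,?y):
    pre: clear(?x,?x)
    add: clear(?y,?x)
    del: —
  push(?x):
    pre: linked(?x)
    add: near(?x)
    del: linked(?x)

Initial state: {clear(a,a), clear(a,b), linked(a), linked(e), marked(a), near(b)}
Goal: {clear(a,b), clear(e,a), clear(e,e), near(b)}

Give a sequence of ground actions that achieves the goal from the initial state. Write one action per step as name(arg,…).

1. grab(a,e)  →  {clear(a,a), clear(a,b), clear(e,a), linked(a), linked(e), marked(a), near(b)}
2. push(e)  →  {clear(a,a), clear(a,b), clear(e,a), linked(a), marked(a), near(b), near(e)}
3. swap(a,e)  →  {clear(a,a), clear(a,b), clear(e,a), clear(e,e), near(b)}

grab(a,e); push(e); swap(a,e)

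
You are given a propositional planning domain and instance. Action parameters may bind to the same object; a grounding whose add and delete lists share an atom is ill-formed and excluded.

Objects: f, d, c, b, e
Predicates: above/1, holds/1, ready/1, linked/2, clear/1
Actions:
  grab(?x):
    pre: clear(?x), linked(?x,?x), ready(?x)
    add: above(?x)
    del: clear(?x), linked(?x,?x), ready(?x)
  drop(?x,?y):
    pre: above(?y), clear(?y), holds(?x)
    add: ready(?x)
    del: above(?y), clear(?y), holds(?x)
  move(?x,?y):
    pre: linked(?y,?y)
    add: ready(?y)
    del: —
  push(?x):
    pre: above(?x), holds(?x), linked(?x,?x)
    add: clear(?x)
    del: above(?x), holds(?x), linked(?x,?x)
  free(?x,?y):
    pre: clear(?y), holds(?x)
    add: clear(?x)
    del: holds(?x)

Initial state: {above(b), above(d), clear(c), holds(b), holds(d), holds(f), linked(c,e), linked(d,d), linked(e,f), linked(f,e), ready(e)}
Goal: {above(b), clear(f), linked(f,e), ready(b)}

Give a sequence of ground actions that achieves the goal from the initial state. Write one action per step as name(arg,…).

1. free(f,c)  →  {above(b), above(d), clear(c), clear(f), holds(b), holds(d), linked(c,e), linked(d,d), linked(e,f), linked(f,e), ready(e)}
2. free(d,f)  →  {above(b), above(d), clear(c), clear(d), clear(f), holds(b), linked(c,e), linked(d,d), linked(e,f), linked(f,e), ready(e)}
3. drop(b,d)  →  {above(b), clear(c), clear(f), linked(c,e), linked(d,d), linked(e,f), linked(f,e), ready(b), ready(e)}

free(f,c); free(d,f); drop(b,d)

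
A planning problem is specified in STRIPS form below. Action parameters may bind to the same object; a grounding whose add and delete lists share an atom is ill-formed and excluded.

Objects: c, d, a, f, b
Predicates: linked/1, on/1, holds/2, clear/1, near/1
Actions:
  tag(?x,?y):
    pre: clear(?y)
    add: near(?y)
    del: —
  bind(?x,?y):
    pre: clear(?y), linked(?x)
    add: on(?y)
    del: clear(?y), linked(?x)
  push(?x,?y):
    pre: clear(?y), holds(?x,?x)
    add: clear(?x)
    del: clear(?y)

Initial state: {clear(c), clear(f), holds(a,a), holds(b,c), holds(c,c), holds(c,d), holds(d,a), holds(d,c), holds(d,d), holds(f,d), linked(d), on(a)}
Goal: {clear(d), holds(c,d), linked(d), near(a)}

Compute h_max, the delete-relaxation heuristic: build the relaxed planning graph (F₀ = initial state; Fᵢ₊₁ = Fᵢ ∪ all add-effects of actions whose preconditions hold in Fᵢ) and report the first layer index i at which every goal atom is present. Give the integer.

F0 = init (12 atoms)
F1 = F0 ∪ {clear(a), clear(d), near(c), near(f), on(c), on(f)}  (18 atoms)
F2 = F1 ∪ {near(a), near(d), on(d)}  (21 atoms)
goal ⊆ F2  ⇒  h_max = 2

2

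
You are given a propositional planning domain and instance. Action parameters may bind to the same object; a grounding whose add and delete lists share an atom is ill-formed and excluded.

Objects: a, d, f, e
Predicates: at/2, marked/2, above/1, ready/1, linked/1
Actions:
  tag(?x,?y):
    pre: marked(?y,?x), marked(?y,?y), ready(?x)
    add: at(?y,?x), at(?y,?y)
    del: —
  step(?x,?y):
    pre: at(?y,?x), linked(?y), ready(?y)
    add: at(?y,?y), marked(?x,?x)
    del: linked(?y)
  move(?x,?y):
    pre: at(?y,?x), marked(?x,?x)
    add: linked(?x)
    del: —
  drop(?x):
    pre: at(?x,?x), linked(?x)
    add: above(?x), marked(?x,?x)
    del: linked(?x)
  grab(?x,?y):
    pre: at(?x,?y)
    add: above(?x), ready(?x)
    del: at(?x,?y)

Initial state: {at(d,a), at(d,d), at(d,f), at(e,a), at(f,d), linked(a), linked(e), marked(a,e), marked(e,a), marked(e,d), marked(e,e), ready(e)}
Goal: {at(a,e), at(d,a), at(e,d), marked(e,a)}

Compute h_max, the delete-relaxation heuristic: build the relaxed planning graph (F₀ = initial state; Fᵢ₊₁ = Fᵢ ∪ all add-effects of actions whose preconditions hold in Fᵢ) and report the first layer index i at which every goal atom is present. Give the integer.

2

F0 = init (12 atoms)
F1 = F0 ∪ {above(d), above(e), above(f), at(e,e), marked(a,a), ready(d), ready(f)}  (19 atoms)
F2 = F1 ∪ {at(a,a), at(a,e), at(e,d)}  (22 atoms)
goal ⊆ F2  ⇒  h_max = 2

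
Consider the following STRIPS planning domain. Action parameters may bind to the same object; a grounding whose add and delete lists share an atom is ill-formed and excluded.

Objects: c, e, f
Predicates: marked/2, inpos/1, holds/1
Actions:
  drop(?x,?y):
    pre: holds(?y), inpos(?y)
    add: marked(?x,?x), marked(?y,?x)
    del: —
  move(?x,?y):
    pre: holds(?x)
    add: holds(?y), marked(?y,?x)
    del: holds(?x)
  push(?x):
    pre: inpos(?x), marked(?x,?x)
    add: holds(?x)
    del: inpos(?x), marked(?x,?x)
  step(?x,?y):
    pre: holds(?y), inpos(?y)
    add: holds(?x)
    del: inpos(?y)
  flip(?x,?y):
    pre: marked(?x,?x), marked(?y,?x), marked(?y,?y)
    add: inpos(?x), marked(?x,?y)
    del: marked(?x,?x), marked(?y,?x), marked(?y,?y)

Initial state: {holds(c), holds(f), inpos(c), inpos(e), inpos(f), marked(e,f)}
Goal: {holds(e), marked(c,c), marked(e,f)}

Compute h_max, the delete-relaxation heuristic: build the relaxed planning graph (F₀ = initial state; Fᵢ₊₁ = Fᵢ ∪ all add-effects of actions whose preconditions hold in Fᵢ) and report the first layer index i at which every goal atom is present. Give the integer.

1

F0 = init (6 atoms)
F1 = F0 ∪ {holds(e), marked(c,c), marked(c,e), marked(c,f), marked(e,c), marked(e,e), marked(f,c), marked(f,e), marked(f,f)}  (15 atoms)
goal ⊆ F1  ⇒  h_max = 1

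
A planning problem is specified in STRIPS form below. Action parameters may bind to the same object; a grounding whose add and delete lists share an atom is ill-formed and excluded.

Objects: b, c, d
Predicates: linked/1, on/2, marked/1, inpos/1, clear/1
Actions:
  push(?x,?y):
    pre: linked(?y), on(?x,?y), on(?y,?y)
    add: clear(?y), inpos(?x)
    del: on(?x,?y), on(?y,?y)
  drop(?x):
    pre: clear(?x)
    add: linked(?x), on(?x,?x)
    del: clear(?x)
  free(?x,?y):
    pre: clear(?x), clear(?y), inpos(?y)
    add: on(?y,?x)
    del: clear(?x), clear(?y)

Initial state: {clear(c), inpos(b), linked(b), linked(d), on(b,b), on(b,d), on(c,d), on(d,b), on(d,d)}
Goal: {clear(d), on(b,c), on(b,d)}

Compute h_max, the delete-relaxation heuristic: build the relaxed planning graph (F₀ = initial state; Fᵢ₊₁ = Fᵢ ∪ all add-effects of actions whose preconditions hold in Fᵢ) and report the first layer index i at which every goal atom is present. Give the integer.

F0 = init (9 atoms)
F1 = F0 ∪ {clear(b), clear(d), inpos(c), inpos(d), linked(c), on(c,c)}  (15 atoms)
F2 = F1 ∪ {on(b,c), on(c,b), on(d,c)}  (18 atoms)
goal ⊆ F2  ⇒  h_max = 2

2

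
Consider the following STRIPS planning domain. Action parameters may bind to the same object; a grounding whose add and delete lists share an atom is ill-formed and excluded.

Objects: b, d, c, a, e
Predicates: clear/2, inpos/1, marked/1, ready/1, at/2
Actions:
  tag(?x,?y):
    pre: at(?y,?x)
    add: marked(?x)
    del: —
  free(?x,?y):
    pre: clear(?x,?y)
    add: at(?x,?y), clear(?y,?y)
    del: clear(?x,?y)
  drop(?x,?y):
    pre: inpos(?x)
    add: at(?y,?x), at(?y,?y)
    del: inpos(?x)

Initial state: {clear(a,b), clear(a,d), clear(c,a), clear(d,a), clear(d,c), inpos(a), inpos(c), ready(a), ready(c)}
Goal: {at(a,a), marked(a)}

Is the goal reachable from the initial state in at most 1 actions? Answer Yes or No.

1. drop(c,a)  →  {at(a,a), at(a,c), clear(a,b), clear(a,d), clear(c,a), clear(d,a), clear(d,c), inpos(a), ready(a), ready(c)}
2. tag(a,a)  →  {at(a,a), at(a,c), clear(a,b), clear(a,d), clear(c,a), clear(d,a), clear(d,c), inpos(a), marked(a), ready(a), ready(c)}
optimal plan length = 2; 2 > 1

No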